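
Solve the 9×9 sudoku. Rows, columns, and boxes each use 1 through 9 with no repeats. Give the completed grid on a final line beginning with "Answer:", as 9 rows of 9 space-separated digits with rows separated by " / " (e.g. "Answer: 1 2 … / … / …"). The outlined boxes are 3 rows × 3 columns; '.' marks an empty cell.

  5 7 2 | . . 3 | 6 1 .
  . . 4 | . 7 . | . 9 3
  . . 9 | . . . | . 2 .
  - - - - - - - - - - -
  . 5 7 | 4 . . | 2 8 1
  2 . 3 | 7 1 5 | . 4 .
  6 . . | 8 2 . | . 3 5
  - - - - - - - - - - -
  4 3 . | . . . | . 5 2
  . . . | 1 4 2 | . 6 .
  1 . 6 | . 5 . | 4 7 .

Step 1. [r7c3∈{8}] r7c3 has the single candidate 8. So r7c3=8.
Step 2. [r6c6∈{9}] only 9 remains possible at r6c6, so r6c6=9.
Step 3. [r8c2∈{9}] nothing but 9 survives at r8c2. So r8c2=9.
Step 4. [r2c1∈{8}] r2c1 is down to just 8, so r2c1=8.
Step 5. [r8c9∈{8}] only 8 remains possible at r8c9, so r8c9=8.
Step 6. [r3c7∈{5,7,8}] across col 7, 8 lands solely at r3c7. So r3c7=8.
Step 7. [r3c5∈{6}] r3c5 is down to just 6, so r3c5=6.
Step 8. [r7c5∈{9}] r7c5's peers cover all but 9. So r7c5=9.
Step 9. [r3c2∈{1}] r3c2 is down to just 1, so r3c2=1.
Step 10. [r1c9∈{4}] r1c9's peers cover all but 4 ⇒ r1c9=4.
Step 11. [r3c4∈{5}] r3c4's peers cover all but 5 ⇒ r3c4=5.
Step 12. [r5c7∈{9}] nothing but 9 survives at r5c7, so r5c7=9.
Step 13. [r4c6∈{6}] nothing but 6 survives at r4c6. So r4c6=6.
Step 14. [r2c6∈{1}] nothing but 1 survives at r2c6. So r2c6=1.
Step 15. [r8c1∈{7}] r8c1 is down to just 7. So r8c1=7.
Step 16. [r9c6∈{8}] nothing but 8 survives at r9c6, so r9c6=8.
Step 17. [r1c4∈{9}] only 9 remains possible at r1c4 ⇒ r1c4=9.
Step 18. [r9c2∈{2}] r9c2 is down to just 2 ⇒ r9c2=2.
Step 19. [r5c9∈{6}] r5c9 is down to just 6, so r5c9=6.
Step 20. [r6c3∈{1}] r6c3 has the single candidate 1, so r6c3=1.
Step 21. [r4c5∈{3}] r4c5 is down to just 3 ⇒ r4c5=3.
Step 22. [r2c7∈{5}] r2c7 is down to just 5 ⇒ r2c7=5.
Step 23. [r9c9∈{9}] r9c9 has the single candidate 9, so r9c9=9.
Step 24. [r5c2∈{8}] only 8 remains possible at r5c2, so r5c2=8.
Step 25. [r6c2∈{4}] only 4 remains possible at r6c2, so r6c2=4.
Step 26. [r8c3∈{5}] r8c3's peers cover all but 5 ⇒ r8c3=5.
Step 27. [r1c5∈{8}] r1c5 is down to just 8. So r1c5=8.
Step 28. [r8c7∈{3}] r8c7's peers cover all but 3 ⇒ r8c7=3.
Step 29. [r2c4∈{2}] r2c4's peers cover all but 2 ⇒ r2c4=2.
Step 30. [r7c6∈{7}] nothing but 7 survives at r7c6 ⇒ r7c6=7.
Step 31. [r3c1∈{3}] nothing but 3 survives at r3c1 ⇒ r3c1=3.
Step 32. [r9c4∈{3}] nothing but 3 survives at r9c4. So r9c4=3.
Step 33. [r6c7∈{7}] r6c7's peers cover all but 7, so r6c7=7.
Step 34. [r3c6∈{4}] nothing but 4 survives at r3c6 ⇒ r3c6=4.
Step 35. [r7c4∈{6}] nothing but 6 survives at r7c4, so r7c4=6.
Step 36. [r4c1∈{9}] nothing but 9 survives at r4c1 ⇒ r4c1=9.
Step 37. [r2c2∈{6}] r2c2 has the single candidate 6 ⇒ r2c2=6.
Step 38. [r3c9∈{7}] r3c9 is down to just 7. So r3c9=7.
Step 39. [r7c7∈{1}] nothing but 1 survives at r7c7, so r7c7=1.

Answer: 5 7 2 9 8 3 6 1 4 / 8 6 4 2 7 1 5 9 3 / 3 1 9 5 6 4 8 2 7 / 9 5 7 4 3 6 2 8 1 / 2 8 3 7 1 5 9 4 6 / 6 4 1 8 2 9 7 3 5 / 4 3 8 6 9 7 1 5 2 / 7 9 5 1 4 2 3 6 8 / 1 2 6 3 5 8 4 7 9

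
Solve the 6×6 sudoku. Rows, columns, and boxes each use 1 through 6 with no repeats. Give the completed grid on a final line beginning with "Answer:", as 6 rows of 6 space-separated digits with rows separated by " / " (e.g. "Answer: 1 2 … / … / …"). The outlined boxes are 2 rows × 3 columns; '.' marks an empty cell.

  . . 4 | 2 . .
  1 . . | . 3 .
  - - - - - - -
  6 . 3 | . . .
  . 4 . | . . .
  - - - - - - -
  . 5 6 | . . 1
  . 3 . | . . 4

Step 1. [r6c1∈{2}] nothing but 2 survives at r6c1 ⇒ r6c1=2.
Step 2. [r4c1∈{5}] r4c1 has the single candidate 5 ⇒ r4c1=5.
Step 3. [r3c5∈{1,2,4,5}] in col 5, 4 fits only at r3c5. So r3c5=4.
Step 4. [r1c2∈{6}] r1c2's peers cover all but 6 ⇒ r1c2=6.
Step 5. [r1c6∈{5}] r1c6 is down to just 5. So r1c6=5.
Step 6. [r3c2∈{1,2}] 1 has one home in col 2: r3c2 ⇒ r3c2=1.
Step 7. [r4c4∈{1,3,6}] r4c4 is the only open cell in col 4 admitting 1. So r4c4=1.
Step 8. [r4c3∈{2}] r4c3 has the single candidate 2 ⇒ r4c3=2.
Step 9. [r2c6∈{6}] r2c6 is down to just 6. So r2c6=6.
Step 10. [r6c5∈{5,6}] col 5 places 5 nowhere but r6c5 ⇒ r6c5=5.
Step 11. [r2c2∈{2}] r2c2 is down to just 2, so r2c2=2.
Step 12. [r5c1∈{4}] r5c1 is down to just 4 ⇒ r5c1=4.
Step 13. [r6c3∈{1}] only 1 remains possible at r6c3, so r6c3=1.
Step 14. [r1c5∈{1}] r1c5 is down to just 1. So r1c5=1.
Step 15. [r3c4∈{5}] r3c4 has the single candidate 5 ⇒ r3c4=5.
Step 16. [r4c6∈{3}] r4c6 has the single candidate 3, so r4c6=3.
Step 17. [r6c4∈{6}] r6c4 has the single candidate 6. So r6c4=6.
Step 18. [r5c5∈{2}] only 2 remains possible at r5c5 ⇒ r5c5=2.
Step 19. [r1c1∈{3}] only 3 remains possible at r1c1. So r1c1=3.
Step 20. [r5c4∈{3}] r5c4's peers cover all but 3. So r5c4=3.
Step 21. [r2c4∈{4}] only 4 remains possible at r2c4 ⇒ r2c4=4.
Step 22. [r2c3∈{5}] r2c3 is down to just 5. So r2c3=5.
Step 23. [r4c5∈{6}] only 6 remains possible at r4c5 ⇒ r4c5=6.
Step 24. [r3c6∈{2}] r3c6 is down to just 2 ⇒ r3c6=2.

Answer: 3 6 4 2 1 5 / 1 2 5 4 3 6 / 6 1 3 5 4 2 / 5 4 2 1 6 3 / 4 5 6 3 2 1 / 2 3 1 6 5 4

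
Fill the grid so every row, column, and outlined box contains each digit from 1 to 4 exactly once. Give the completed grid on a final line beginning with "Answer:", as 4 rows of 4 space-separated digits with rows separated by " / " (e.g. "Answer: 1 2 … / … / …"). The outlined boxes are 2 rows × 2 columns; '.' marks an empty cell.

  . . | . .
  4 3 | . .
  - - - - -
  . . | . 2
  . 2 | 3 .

Step 1. [r4c1∈{1}] only 1 remains possible at r4c1. So r4c1=1.
Step 2. [r2c4∈{1}] nothing but 1 survives at r2c4 ⇒ r2c4=1.
Step 3. [r4c4∈{4}] only 4 remains possible at r4c4. So r4c4=4.
Step 4. [r2c3∈{2}] only 2 remains possible at r2c3, so r2c3=2.
Step 5. [r1c1∈{2}] nothing but 2 survives at r1c1. So r1c1=2.
Step 6. [r3c2∈{4}] only 4 remains possible at r3c2 ⇒ r3c2=4.
Step 7. [r3c3∈{1}] nothing but 1 survives at r3c3, so r3c3=1.
Step 8. [r1c3∈{4}] r1c3 has the single candidate 4 ⇒ r1c3=4.
Step 9. [r1c4∈{3}] nothing but 3 survives at r1c4. So r1c4=3.
Step 10. [r1c2∈{1}] r1c2's peers cover all but 1. So r1c2=1.
Step 11. [r3c1∈{3}] r3c1 is down to just 3, so r3c1=3.

Answer: 2 1 4 3 / 4 3 2 1 / 3 4 1 2 / 1 2 3 4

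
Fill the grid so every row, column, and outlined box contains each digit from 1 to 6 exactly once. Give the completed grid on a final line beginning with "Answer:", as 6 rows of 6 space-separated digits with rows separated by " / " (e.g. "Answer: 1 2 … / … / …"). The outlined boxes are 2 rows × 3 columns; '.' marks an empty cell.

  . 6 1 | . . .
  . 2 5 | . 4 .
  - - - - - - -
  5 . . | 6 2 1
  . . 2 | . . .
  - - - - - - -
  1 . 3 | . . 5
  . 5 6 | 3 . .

Step 1. [r5c2∈{4}] only 4 remains possible at r5c2. So r5c2=4.
Step 2. [r4c4∈{4,5}] 4 has one home in col 4: r4c4. So r4c4=4.
Step 3. [r4c6∈{3}] r4c6 is down to just 3. So r4c6=3.
Step 4. [r1c4∈{2,5}] col 4 places 5 nowhere but r1c4 ⇒ r1c4=5.
Step 5. [r1c1∈{3,4}] row 1 places 4 nowhere but r1c1, so r1c1=4.
Step 6. [r5c4∈{2}] only 2 remains possible at r5c4. So r5c4=2.
Step 7. [r2c6∈{6}] r2c6's peers cover all but 6 ⇒ r2c6=6.
Step 8. [r4c5∈{5}] r4c5's peers cover all but 5, so r4c5=5.
Step 9. [r6c5∈{1}] r6c5's peers cover all but 1, so r6c5=1.
Step 10. [r1c6∈{2}] r1c6's peers cover all but 2, so r1c6=2.
Step 11. [r4c1∈{6}] r4c1 has the single candidate 6. So r4c1=6.
Step 12. [r6c1∈{2}] r6c1 is down to just 2 ⇒ r6c1=2.
Step 13. [r4c2∈{1}] r4c2 has the single candidate 1 ⇒ r4c2=1.
Step 14. [r6c6∈{4}] r6c6's peers cover all but 4, so r6c6=4.
Step 15. [r1c5∈{3}] r1c5's peers cover all but 3, so r1c5=3.
Step 16. [r2c1∈{3}] r2c1 has the single candidate 3. So r2c1=3.
Step 17. [r5c5∈{6}] r5c5's peers cover all but 6, so r5c5=6.
Step 18. [r3c3∈{4}] r3c3 is down to just 4 ⇒ r3c3=4.
Step 19. [r2c4∈{1}] r2c4 is down to just 1 ⇒ r2c4=1.
Step 20. [r3c2∈{3}] r3c2's peers cover all but 3 ⇒ r3c2=3.

Answer: 4 6 1 5 3 2 / 3 2 5 1 4 6 / 5 3 4 6 2 1 / 6 1 2 4 5 3 / 1 4 3 2 6 5 / 2 5 6 3 1 4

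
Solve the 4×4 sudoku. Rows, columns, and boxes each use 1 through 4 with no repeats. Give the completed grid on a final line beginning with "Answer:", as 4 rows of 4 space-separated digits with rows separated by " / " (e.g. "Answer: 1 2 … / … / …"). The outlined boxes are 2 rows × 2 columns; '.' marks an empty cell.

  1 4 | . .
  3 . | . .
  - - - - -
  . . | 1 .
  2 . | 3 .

Step 1. [r1c3∈{2}] only 2 remains possible at r1c3. So r1c3=2.
Step 2. [r4c4∈{4}] only 4 remains possible at r4c4. So r4c4=4.
Step 3. [r2c3∈{4}] r2c3 is down to just 4 ⇒ r2c3=4.
Step 4. [r1c4∈{3}] r1c4 has the single candidate 3, so r1c4=3.
Step 5. [r4c2∈{1}] r4c2 has the single candidate 1, so r4c2=1.
Step 6. [r2c2∈{2}] only 2 remains possible at r2c2, so r2c2=2.
Step 7. [r2c4∈{1}] nothing but 1 survives at r2c4, so r2c4=1.
Step 8. [r3c2∈{3}] r3c2 is down to just 3 ⇒ r3c2=3.
Step 9. [r3c4∈{2}] nothing but 2 survives at r3c4, so r3c4=2.
Step 10. [r3c1∈{4}] r3c1 is down to just 4. So r3c1=4.

Answer: 1 4 2 3 / 3 2 4 1 / 4 3 1 2 / 2 1 3 4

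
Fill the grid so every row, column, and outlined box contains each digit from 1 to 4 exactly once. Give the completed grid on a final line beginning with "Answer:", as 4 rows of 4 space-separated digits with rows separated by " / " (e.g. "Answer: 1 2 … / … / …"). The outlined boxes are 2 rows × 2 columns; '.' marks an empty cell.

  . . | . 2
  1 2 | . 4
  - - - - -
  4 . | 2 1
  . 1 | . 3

Step 1. [r1c1∈{3}] nothing but 3 survives at r1c1. So r1c1=3.
Step 2. [r4c3∈{4}] r4c3 has the single candidate 4 ⇒ r4c3=4.
Step 3. [r4c1∈{2}] r4c1 is down to just 2. So r4c1=2.
Step 4. [r1c3∈{1}] r1c3's peers cover all but 1, so r1c3=1.
Step 5. [r2c3∈{3}] r2c3 has the single candidate 3, so r2c3=3.
Step 6. [r3c2∈{3}] nothing but 3 survives at r3c2 ⇒ r3c2=3.
Step 7. [r1c2∈{4}] only 4 remains possible at r1c2 ⇒ r1c2=4.

Answer: 3 4 1 2 / 1 2 3 4 / 4 3 2 1 / 2 1 4 3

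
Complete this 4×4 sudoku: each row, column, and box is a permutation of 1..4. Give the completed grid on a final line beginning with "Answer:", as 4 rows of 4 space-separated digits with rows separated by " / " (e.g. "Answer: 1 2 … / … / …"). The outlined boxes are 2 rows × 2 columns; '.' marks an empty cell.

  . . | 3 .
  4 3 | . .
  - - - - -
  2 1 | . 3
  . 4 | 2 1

Step 1. [r2c4∈{2}] r2c4's peers cover all but 2. So r2c4=2.
Step 2. [r2c3∈{1}] r2c3 has the single candidate 1, so r2c3=1.
Step 3. [r1c4∈{4}] r1c4's peers cover all but 4. So r1c4=4.
Step 4. [r1c2∈{2}] nothing but 2 survives at r1c2 ⇒ r1c2=2.
Step 5. [r1c1∈{1}] r1c1 is down to just 1 ⇒ r1c1=1.
Step 6. [r4c1∈{3}] only 3 remains possible at r4c1 ⇒ r4c1=3.
Step 7. [r3c3∈{4}] only 4 remains possible at r3c3. So r3c3=4.

Answer: 1 2 3 4 / 4 3 1 2 / 2 1 4 3 / 3 4 2 1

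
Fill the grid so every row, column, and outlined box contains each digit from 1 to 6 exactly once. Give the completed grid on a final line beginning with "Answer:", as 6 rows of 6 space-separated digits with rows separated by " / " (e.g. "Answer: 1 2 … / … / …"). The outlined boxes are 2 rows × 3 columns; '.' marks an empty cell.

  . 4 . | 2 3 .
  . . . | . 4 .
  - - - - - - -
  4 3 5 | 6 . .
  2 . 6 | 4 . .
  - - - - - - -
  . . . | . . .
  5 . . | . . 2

Step 1. [r1c3∈{1}] nothing but 1 survives at r1c3 ⇒ r1c3=1.
Step 2. [r5c1∈{1,3,6}] 1 has one home in col 1: r5c1. So r5c1=1.
Step 3. [r1c6∈{5,6}] r1c6 is the only open cell in row 1 admitting 5, so r1c6=5.
Step 4. [r2c6∈{1,6}] box 2 places 6 nowhere but r2c6. So r2c6=6.
Step 5. [r3c6∈{1}] r3c6 is down to just 1, so r3c6=1.
Step 6. [r6c3∈{3,4}] across row 6, 4 lands solely at r6c3. So r6c3=4.
Step 7. [r5c3∈{2,3}] 3 has one home in box 5: r5c3 ⇒ r5c3=3.
Step 8. [r6c5∈{1,6}] col 5 places 1 nowhere but r6c5, so r6c5=1.
Step 9. [r5c5∈{5,6}] col 5 places 6 nowhere but r5c5. So r5c5=6.
Step 10. [r2c2∈{2,5}] row 2 places 5 nowhere but r2c2. So r2c2=5.
Step 11. [r2c1∈{3}] nothing but 3 survives at r2c1. So r2c1=3.
Step 12. [r4c5∈{5}] only 5 remains possible at r4c5 ⇒ r4c5=5.
Step 13. [r1c1∈{6}] r1c1's peers cover all but 6. So r1c1=6.
Step 14. [r6c4∈{3}] r6c4's peers cover all but 3. So r6c4=3.
Step 15. [r5c4∈{5}] nothing but 5 survives at r5c4. So r5c4=5.
Step 16. [r5c2∈{2}] r5c2's peers cover all but 2, so r5c2=2.
Step 17. [r5c6∈{4}] nothing but 4 survives at r5c6. So r5c6=4.
Step 18. [r6c2∈{6}] nothing but 6 survives at r6c2. So r6c2=6.
Step 19. [r2c3∈{2}] r2c3 is down to just 2, so r2c3=2.
Step 20. [r3c5∈{2}] only 2 remains possible at r3c5. So r3c5=2.
Step 21. [r4c2∈{1}] r4c2 has the single candidate 1. So r4c2=1.
Step 22. [r4c6∈{3}] r4c6 is down to just 3. So r4c6=3.
Step 23. [r2c4∈{1}] only 1 remains possible at r2c4 ⇒ r2c4=1.

Answer: 6 4 1 2 3 5 / 3 5 2 1 4 6 / 4 3 5 6 2 1 / 2 1 6 4 5 3 / 1 2 3 5 6 4 / 5 6 4 3 1 2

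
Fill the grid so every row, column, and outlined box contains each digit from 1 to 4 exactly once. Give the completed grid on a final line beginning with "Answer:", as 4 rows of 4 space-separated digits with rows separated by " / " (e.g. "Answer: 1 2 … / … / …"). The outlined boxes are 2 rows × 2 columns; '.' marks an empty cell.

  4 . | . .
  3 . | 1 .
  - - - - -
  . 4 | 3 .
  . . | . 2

Step 1. [r4c1∈{1}] only 1 remains possible at r4c1 ⇒ r4c1=1.
Step 2. [r1c2∈{1,2}] r1c2 is the only open cell in row 1 admitting 1, so r1c2=1.
Step 3. [r4c3∈{4}] r4c3's peers cover all but 4, so r4c3=4.
Step 4. [r1c4∈{3}] r1c4 has the single candidate 3, so r1c4=3.
Step 5. [r3c4∈{1}] nothing but 1 survives at r3c4 ⇒ r3c4=1.
Step 6. [r2c2∈{2}] r2c2 has the single candidate 2, so r2c2=2.
Step 7. [r2c4∈{4}] r2c4's peers cover all but 4 ⇒ r2c4=4.
Step 8. [r1c3∈{2}] only 2 remains possible at r1c3, so r1c3=2.
Step 9. [r4c2∈{3}] r4c2's peers cover all but 3. So r4c2=3.
Step 10. [r3c1∈{2}] r3c1 has the single candidate 2, so r3c1=2.

Answer: 4 1 2 3 / 3 2 1 4 / 2 4 3 1 / 1 3 4 2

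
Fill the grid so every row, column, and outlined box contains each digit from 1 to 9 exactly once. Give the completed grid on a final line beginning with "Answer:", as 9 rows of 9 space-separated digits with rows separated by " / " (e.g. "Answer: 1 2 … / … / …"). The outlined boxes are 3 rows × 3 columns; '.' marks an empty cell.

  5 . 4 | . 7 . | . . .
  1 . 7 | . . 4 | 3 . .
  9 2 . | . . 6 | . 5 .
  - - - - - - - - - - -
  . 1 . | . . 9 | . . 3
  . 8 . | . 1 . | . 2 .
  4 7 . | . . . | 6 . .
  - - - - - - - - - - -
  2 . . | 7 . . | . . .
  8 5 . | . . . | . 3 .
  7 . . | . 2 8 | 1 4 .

Step 1. [r4c1∈{6}] nothing but 6 survives at r4c1 ⇒ r4c1=6.
Step 2. [r3c3∈{3,8}] in col 3, 8 fits only at r3c3. So r3c3=8.
Step 3. [r2c2∈{6}] r2c2 has the single candidate 6. So r2c2=6.
Step 4. [r5c4∈{3,4,5,6}] 6 has one home in row 5: r5c4 ⇒ r5c4=6.
Step 5. [r3c5∈{3}] r3c5's peers cover all but 3, so r3c5=3.
Step 6. [r4c8∈{7,8}] 7 has one home in col 8: r4c8. So r4c8=7.
Step 7. [r3c4∈{1}] only 1 remains possible at r3c4 ⇒ r3c4=1.
Step 8. [r1c6∈{2}] r1c6 is down to just 2, so r1c6=2.
Step 9. [r8c7∈{2,7,9}] r8c7 is the only open cell in col 7 admitting 2. So r8c7=2.
Step 10. [r7c2∈{3,4,9}] in col 2, 4 fits only at r7c2, so r7c2=4.
Step 11. [r9c2∈{3,9}] r9c2 is the only open cell in col 2 admitting 9 ⇒ r9c2=9.
Step 12. [r8c9∈{6,7,9}] r8c9 is the only open cell in row 8 admitting 7 ⇒ r8c9=7.
Step 13. [r5c1∈{3}] r5c1 has the single candidate 3, so r5c1=3.
Step 14. [r3c9∈{4}] r3c9 has the single candidate 4. So r3c9=4.
Step 15. [r5c7∈{4,5,9}] in row 5, 4 fits only at r5c7. So r5c7=4.
Step 16. [r8c6∈{1}] r8c6 has the single candidate 1. So r8c6=1.
Step 17. [r8c3∈{6}] nothing but 6 survives at r8c3, so r8c3=6.
Step 18. [r7c5∈{5,6,9}] col 5 places 6 nowhere but r7c5, so r7c5=6.
Step 19. [r1c8∈{1,6,8,9}] r1c8 is the only open cell in col 8 admitting 6 ⇒ r1c8=6.
Step 20. [r1c9∈{1,8,9}] across row 1, 1 lands solely at r1c9 ⇒ r1c9=1.
Step 21. [r2c9∈{2,8,9}] across row 2, 2 lands solely at r2c9. So r2c9=2.
Step 22. [r9c3∈{3}] only 3 remains possible at r9c3, so r9c3=3.
Step 23. [r9c4∈{5}] r9c4's peers cover all but 5. So r9c4=5.
Step 24. [r2c5∈{5,8,9}] across row 2, 5 lands solely at r2c5 ⇒ r2c5=5.
Step 25. [r6c5∈{8}] r6c5's peers cover all but 8 ⇒ r6c5=8.
Step 26. [r7c9∈{5,8,9}] across col 9, 8 lands solely at r7c9, so r7c9=8.
Step 27. [r7c8∈{9}] r7c8 has the single candidate 9, so r7c8=9.
Step 28. [r2c4∈{8,9}] across row 2, 9 lands solely at r2c4 ⇒ r2c4=9.
Step 29. [r8c4∈{4}] nothing but 4 survives at r8c4. So r8c4=4.
Step 30. [r6c4∈{2,3}] r6c4 is the only open cell in col 4 admitting 3 ⇒ r6c4=3.
Step 31. [r6c6∈{5}] nothing but 5 survives at r6c6, so r6c6=5.
Step 32. [r5c9∈{5,9}] in col 9, 5 fits only at r5c9. So r5c9=5.
Step 33. [r6c3∈{2,9}] in row 6, 2 fits only at r6c3. So r6c3=2.
Step 34. [r2c8∈{8}] r2c8 has the single candidate 8. So r2c8=8.
Step 35. [r8c5∈{9}] nothing but 9 survives at r8c5 ⇒ r8c5=9.
Step 36. [r7c7∈{5}] nothing but 5 survives at r7c7. So r7c7=5.
Step 37. [r1c2∈{3}] r1c2's peers cover all but 3. So r1c2=3.
Step 38. [r4c7∈{8}] nothing but 8 survives at r4c7. So r4c7=8.
Step 39. [r5c6∈{7}] r5c6 has the single candidate 7 ⇒ r5c6=7.
Step 40. [r9c9∈{6}] only 6 remains possible at r9c9 ⇒ r9c9=6.
Step 41. [r4c5∈{4}] r4c5 has the single candidate 4. So r4c5=4.
Step 42. [r1c7∈{9}] r1c7's peers cover all but 9 ⇒ r1c7=9.
Step 43. [r5c3∈{9}] nothing but 9 survives at r5c3 ⇒ r5c3=9.
Step 44. [r4c4∈{2}] r4c4 has the single candidate 2. So r4c4=2.
Step 45. [r7c6∈{3}] nothing but 3 survives at r7c6, so r7c6=3.
Step 46. [r6c9∈{9}] r6c9's peers cover all but 9, so r6c9=9.
Step 47. [r1c4∈{8}] r1c4 has the single candidate 8 ⇒ r1c4=8.
Step 48. [r3c7∈{7}] only 7 remains possible at r3c7, so r3c7=7.
Step 49. [r4c3∈{5}] r4c3 has the single candidate 5, so r4c3=5.
Step 50. [r7c3∈{1}] r7c3's peers cover all but 1. So r7c3=1.
Step 51. [r6c8∈{1}] r6c8 has the single candidate 1. So r6c8=1.

Answer: 5 3 4 8 7 2 9 6 1 / 1 6 7 9 5 4 3 8 2 / 9 2 8 1 3 6 7 5 4 / 6 1 5 2 4 9 8 7 3 / 3 8 9 6 1 7 4 2 5 / 4 7 2 3 8 5 6 1 9 / 2 4 1 7 6 3 5 9 8 / 8 5 6 4 9 1 2 3 7 / 7 9 3 5 2 8 1 4 6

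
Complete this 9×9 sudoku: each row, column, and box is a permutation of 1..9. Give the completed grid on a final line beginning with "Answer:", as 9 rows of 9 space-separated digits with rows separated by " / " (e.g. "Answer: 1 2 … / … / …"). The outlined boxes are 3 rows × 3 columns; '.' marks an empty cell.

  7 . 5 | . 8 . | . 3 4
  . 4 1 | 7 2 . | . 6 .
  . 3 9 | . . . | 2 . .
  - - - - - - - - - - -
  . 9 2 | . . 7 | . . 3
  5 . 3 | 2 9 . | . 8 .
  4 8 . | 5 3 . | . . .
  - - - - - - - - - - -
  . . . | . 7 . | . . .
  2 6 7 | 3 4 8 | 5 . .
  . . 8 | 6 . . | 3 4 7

Step 1. [r1c6∈{1,6,9}] 6 has one home in row 1: r1c6. So r1c6=6.
Step 2. [r6c6∈{1}] r6c6 has the single candidate 1. So r6c6=1.
Step 3. [r9c6∈{2,5,9}] in row 9, 2 fits only at r9c6 ⇒ r9c6=2.
Step 4. [r5c6∈{4}] nothing but 4 survives at r5c6 ⇒ r5c6=4.
Step 5. [r3c6∈{5}] only 5 remains possible at r3c6, so r3c6=5.
Step 6. [r7c6∈{9}] r7c6 is down to just 9. So r7c6=9.
Step 7. [r7c4∈{1}] r7c4's peers cover all but 1, so r7c4=1.
Step 8. [r1c7∈{1,9}] r1c7 is the only open cell in row 1 admitting 1. So r1c7=1.
Step 9. [r3c9∈{8}] r3c9 is down to just 8 ⇒ r3c9=8.
Step 10. [r6c3∈{6}] r6c3 is down to just 6 ⇒ r6c3=6.
Step 11. [r4c1∈{1}] only 1 remains possible at r4c1 ⇒ r4c1=1.
Step 12. [r2c7∈{9}] r2c7's peers cover all but 9. So r2c7=9.
Step 13. [r7c8∈{2}] only 2 remains possible at r7c8. So r7c8=2.
Step 14. [r8c8∈{1,9}] r8c8 is the only open cell in col 8 admitting 1. So r8c8=1.
Step 15. [r7c9∈{6}] nothing but 6 survives at r7c9. So r7c9=6.
Step 16. [r5c7∈{6,7}] r5c7 is the only open cell in row 5 admitting 6 ⇒ r5c7=6.
Step 17. [r6c8∈{7,9}] across col 8, 9 lands solely at r6c8. So r6c8=9.
Step 18. [r9c5∈{5}] r9c5's peers cover all but 5. So r9c5=5.
Step 19. [r8c9∈{9}] only 9 remains possible at r8c9, so r8c9=9.
Step 20. [r6c7∈{7}] nothing but 7 survives at r6c7 ⇒ r6c7=7.
Step 21. [r9c1∈{9}] r9c1 has the single candidate 9 ⇒ r9c1=9.
Step 22. [r5c9∈{1}] nothing but 1 survives at r5c9. So r5c9=1.
Step 23. [r3c1∈{6}] r3c1's peers cover all but 6. So r3c1=6.
Step 24. [r6c9∈{2}] r6c9 is down to just 2, so r6c9=2.
Step 25. [r3c5∈{1}] r3c5 has the single candidate 1. So r3c5=1.
Step 26. [r2c9∈{5}] nothing but 5 survives at r2c9. So r2c9=5.
Step 27. [r1c2∈{2}] r1c2 has the single candidate 2. So r1c2=2.
Step 28. [r4c4∈{8}] only 8 remains possible at r4c4. So r4c4=8.
Step 29. [r7c3∈{4}] nothing but 4 survives at r7c3 ⇒ r7c3=4.
Step 30. [r4c7∈{4}] only 4 remains possible at r4c7. So r4c7=4.
Step 31. [r3c4∈{4}] r3c4 has the single candidate 4. So r3c4=4.
Step 32. [r4c8∈{5}] only 5 remains possible at r4c8. So r4c8=5.
Step 33. [r3c8∈{7}] r3c8 has the single candidate 7. So r3c8=7.
Step 34. [r7c7∈{8}] r7c7 is down to just 8, so r7c7=8.
Step 35. [r5c2∈{7}] nothing but 7 survives at r5c2 ⇒ r5c2=7.
Step 36. [r4c5∈{6}] nothing but 6 survives at r4c5, so r4c5=6.
Step 37. [r2c1∈{8}] only 8 remains possible at r2c1 ⇒ r2c1=8.
Step 38. [r2c6∈{3}] r2c6 is down to just 3 ⇒ r2c6=3.
Step 39. [r1c4∈{9}] nothing but 9 survives at r1c4. So r1c4=9.
Step 40. [r7c1∈{3}] nothing but 3 survives at r7c1 ⇒ r7c1=3.
Step 41. [r7c2∈{5}] r7c2 has the single candidate 5, so r7c2=5.
Step 42. [r9c2∈{1}] nothing but 1 survives at r9c2. So r9c2=1.

Answer: 7 2 5 9 8 6 1 3 4 / 8 4 1 7 2 3 9 6 5 / 6 3 9 4 1 5 2 7 8 / 1 9 2 8 6 7 4 5 3 / 5 7 3 2 9 4 6 8 1 / 4 8 6 5 3 1 7 9 2 / 3 5 4 1 7 9 8 2 6 / 2 6 7 3 4 8 5 1 9 / 9 1 8 6 5 2 3 4 7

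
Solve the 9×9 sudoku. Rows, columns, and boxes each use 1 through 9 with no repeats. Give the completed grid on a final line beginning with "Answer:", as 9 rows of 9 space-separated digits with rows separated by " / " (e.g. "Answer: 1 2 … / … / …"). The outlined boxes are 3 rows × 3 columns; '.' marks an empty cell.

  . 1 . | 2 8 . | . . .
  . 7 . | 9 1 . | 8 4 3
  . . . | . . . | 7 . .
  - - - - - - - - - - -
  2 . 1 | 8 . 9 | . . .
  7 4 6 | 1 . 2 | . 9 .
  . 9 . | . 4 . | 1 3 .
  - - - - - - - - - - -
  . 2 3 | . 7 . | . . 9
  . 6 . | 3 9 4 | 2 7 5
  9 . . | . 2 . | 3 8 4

Step 1. [r1c9∈{6}] r1c9 has the single candidate 6, so r1c9=6.
Step 2. [r1c8∈{5}] only 5 remains possible at r1c8. So r1c8=5.
Step 3. [r9c2∈{5}] only 5 remains possible at r9c2. So r9c2=5.
Step 4. [r3c3∈{2,4,5,8,9}] r3c3 is the only open cell in row 3 admitting 9. So r3c3=9.
Step 5. [r9c4∈{6}] r9c4's peers cover all but 6, so r9c4=6.
Step 6. [r6c6∈{5,6,7}] across row 6, 6 lands solely at r6c6 ⇒ r6c6=6.
Step 7. [r2c6∈{5}] r2c6 is down to just 5. So r2c6=5.
Step 8. [r3c1∈{3,4,5,6,8}] across row 3, 5 lands solely at r3c1. So r3c1=5.
Step 9. [r6c1∈{8}] only 8 remains possible at r6c1 ⇒ r6c1=8.
Step 10. [r7c8∈{1,6}] r7c8 is the only open cell in box 9 admitting 1, so r7c8=1.
Step 11. [r5c5∈{3,5}] r5c5 is the only open cell in row 5 admitting 3 ⇒ r5c5=3.
Step 12. [r1c1∈{3,4}] col 1 places 3 nowhere but r1c1, so r1c1=3.
Step 13. [r4c7∈{4,5,6}] in row 4, 4 fits only at r4c7 ⇒ r4c7=4.
Step 14. [r6c4∈{5,7}] r6c4 is the only open cell in col 4 admitting 7 ⇒ r6c4=7.
Step 15. [r3c8∈{2}] r3c8's peers cover all but 2. So r3c8=2.
Step 16. [r3c4∈{4}] only 4 remains possible at r3c4 ⇒ r3c4=4.
Step 17. [r4c8∈{6}] only 6 remains possible at r4c8 ⇒ r4c8=6.
Step 18. [r9c3∈{7}] r9c3 has the single candidate 7 ⇒ r9c3=7.
Step 19. [r2c3∈{2}] r2c3 has the single candidate 2, so r2c3=2.
Step 20. [r5c7∈{5}] r5c7 has the single candidate 5. So r5c7=5.
Step 21. [r2c1∈{6}] r2c1 is down to just 6. So r2c1=6.
Step 22. [r1c3∈{4}] only 4 remains possible at r1c3 ⇒ r1c3=4.
Step 23. [r5c9∈{8}] only 8 remains possible at r5c9, so r5c9=8.
Step 24. [r3c6∈{3}] only 3 remains possible at r3c6. So r3c6=3.
Step 25. [r7c4∈{5}] r7c4's peers cover all but 5. So r7c4=5.
Step 26. [r3c5∈{6}] only 6 remains possible at r3c5, so r3c5=6.
Step 27. [r3c9∈{1}] only 1 remains possible at r3c9 ⇒ r3c9=1.
Step 28. [r7c6∈{8}] only 8 remains possible at r7c6 ⇒ r7c6=8.
Step 29. [r1c7∈{9}] nothing but 9 survives at r1c7. So r1c7=9.
Step 30. [r8c1∈{1}] only 1 remains possible at r8c1. So r8c1=1.
Step 31. [r6c3∈{5}] r6c3 has the single candidate 5 ⇒ r6c3=5.
Step 32. [r6c9∈{2}] r6c9 has the single candidate 2. So r6c9=2.
Step 33. [r7c1∈{4}] r7c1 is down to just 4. So r7c1=4.
Step 34. [r9c6∈{1}] r9c6's peers cover all but 1, so r9c6=1.
Step 35. [r4c9∈{7}] r4c9 has the single candidate 7. So r4c9=7.
Step 36. [r4c2∈{3}] r4c2's peers cover all but 3 ⇒ r4c2=3.
Step 37. [r7c7∈{6}] r7c7 has the single candidate 6, so r7c7=6.
Step 38. [r1c6∈{7}] r1c6 has the single candidate 7, so r1c6=7.
Step 39. [r3c2∈{8}] nothing but 8 survives at r3c2, so r3c2=8.
Step 40. [r8c3∈{8}] r8c3 has the single candidate 8 ⇒ r8c3=8.
Step 41. [r4c5∈{5}] nothing but 5 survives at r4c5 ⇒ r4c5=5.

Answer: 3 1 4 2 8 7 9 5 6 / 6 7 2 9 1 5 8 4 3 / 5 8 9 4 6 3 7 2 1 / 2 3 1 8 5 9 4 6 7 / 7 4 6 1 3 2 5 9 8 / 8 9 5 7 4 6 1 3 2 / 4 2 3 5 7 8 6 1 9 / 1 6 8 3 9 4 2 7 5 / 9 5 7 6 2 1 3 8 4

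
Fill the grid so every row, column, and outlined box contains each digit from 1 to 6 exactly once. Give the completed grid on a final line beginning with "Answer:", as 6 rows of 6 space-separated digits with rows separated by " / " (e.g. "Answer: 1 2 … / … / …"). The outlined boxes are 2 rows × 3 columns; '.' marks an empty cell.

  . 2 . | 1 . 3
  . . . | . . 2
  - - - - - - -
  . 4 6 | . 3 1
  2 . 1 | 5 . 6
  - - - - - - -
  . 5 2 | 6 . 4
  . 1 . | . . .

Step 1. [r2c4∈{4}] nothing but 4 survives at r2c4, so r2c4=4.
Step 2. [r2c2∈{3,6}] r2c2 is the only open cell in col 2 admitting 6, so r2c2=6.
Step 3. [r2c5∈{5}] nothing but 5 survives at r2c5 ⇒ r2c5=5.
Step 4. [r6c4∈{2,3}] r6c4 is the only open cell in col 4 admitting 3 ⇒ r6c4=3.
Step 5. [r1c3∈{4,5}] 5 has one home in col 3: r1c3, so r1c3=5.
Step 6. [r2c3∈{3}] nothing but 3 survives at r2c3, so r2c3=3.
Step 7. [r6c1∈{4,6}] r6c1 is the only open cell in row 6 admitting 6 ⇒ r6c1=6.
Step 8. [r3c4∈{2}] r3c4's peers cover all but 2, so r3c4=2.
Step 9. [r3c1∈{5}] r3c1 has the single candidate 5 ⇒ r3c1=5.
Step 10. [r6c5∈{2}] r6c5 is down to just 2, so r6c5=2.
Step 11. [r4c2∈{3}] nothing but 3 survives at r4c2, so r4c2=3.
Step 12. [r5c5∈{1}] nothing but 1 survives at r5c5, so r5c5=1.
Step 13. [r6c3∈{4}] r6c3's peers cover all but 4, so r6c3=4.
Step 14. [r1c1∈{4}] r1c1's peers cover all but 4 ⇒ r1c1=4.
Step 15. [r2c1∈{1}] r2c1 is down to just 1 ⇒ r2c1=1.
Step 16. [r1c5∈{6}] nothing but 6 survives at r1c5. So r1c5=6.
Step 17. [r4c5∈{4}] r4c5 has the single candidate 4. So r4c5=4.
Step 18. [r6c6∈{5}] nothing but 5 survives at r6c6, so r6c6=5.
Step 19. [r5c1∈{3}] nothing but 3 survives at r5c1, so r5c1=3.

Answer: 4 2 5 1 6 3 / 1 6 3 4 5 2 / 5 4 6 2 3 1 / 2 3 1 5 4 6 / 3 5 2 6 1 4 / 6 1 4 3 2 5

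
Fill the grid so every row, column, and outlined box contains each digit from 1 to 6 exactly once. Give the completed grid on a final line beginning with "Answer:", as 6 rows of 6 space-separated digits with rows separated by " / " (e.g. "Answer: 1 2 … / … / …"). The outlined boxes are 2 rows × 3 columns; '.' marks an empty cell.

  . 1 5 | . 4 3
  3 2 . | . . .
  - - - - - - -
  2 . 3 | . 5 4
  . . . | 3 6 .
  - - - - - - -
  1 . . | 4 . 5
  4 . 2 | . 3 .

Step 1. [r5c3∈{6}] nothing but 6 survives at r5c3 ⇒ r5c3=6.
Step 2. [r3c4∈{1}] r3c4's peers cover all but 1, so r3c4=1.
Step 3. [r6c4∈{6}] r6c4 is down to just 6, so r6c4=6.
Step 4. [r4c2∈{4,5}] in col 2, 4 fits only at r4c2 ⇒ r4c2=4.
Step 5. [r6c6∈{1}] r6c6's peers cover all but 1, so r6c6=1.
Step 6. [r5c2∈{3}] r5c2 is down to just 3. So r5c2=3.
Step 7. [r1c4∈{2}] r1c4 is down to just 2, so r1c4=2.
Step 8. [r4c6∈{2}] r4c6 has the single candidate 2 ⇒ r4c6=2.
Step 9. [r2c6∈{6}] nothing but 6 survives at r2c6, so r2c6=6.
Step 10. [r2c3∈{4}] only 4 remains possible at r2c3. So r2c3=4.
Step 11. [r1c1∈{6}] r1c1 is down to just 6, so r1c1=6.
Step 12. [r4c3∈{1}] r4c3 has the single candidate 1, so r4c3=1.
Step 13. [r2c4∈{5}] r2c4's peers cover all but 5, so r2c4=5.
Step 14. [r3c2∈{6}] r3c2's peers cover all but 6, so r3c2=6.
Step 15. [r2c5∈{1}] nothing but 1 survives at r2c5, so r2c5=1.
Step 16. [r6c2∈{5}] r6c2 is down to just 5, so r6c2=5.
Step 17. [r5c5∈{2}] r5c5 has the single candidate 2, so r5c5=2.
Step 18. [r4c1∈{5}] r4c1 is down to just 5. So r4c1=5.

Answer: 6 1 5 2 4 3 / 3 2 4 5 1 6 / 2 6 3 1 5 4 / 5 4 1 3 6 2 / 1 3 6 4 2 5 / 4 5 2 6 3 1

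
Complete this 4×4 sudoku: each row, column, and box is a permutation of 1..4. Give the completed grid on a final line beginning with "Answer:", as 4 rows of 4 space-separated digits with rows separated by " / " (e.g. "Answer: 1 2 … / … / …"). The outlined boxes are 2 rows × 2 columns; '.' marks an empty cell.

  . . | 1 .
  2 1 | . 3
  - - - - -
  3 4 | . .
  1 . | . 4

Step 1. [r3c3∈{2}] nothing but 2 survives at r3c3. So r3c3=2.
Step 2. [r1c2∈{3}] r1c2 has the single candidate 3 ⇒ r1c2=3.
Step 3. [r2c3∈{4}] r2c3 has the single candidate 4 ⇒ r2c3=4.
Step 4. [r1c4∈{2}] r1c4's peers cover all but 2, so r1c4=2.
Step 5. [r4c3∈{3}] r4c3's peers cover all but 3. So r4c3=3.
Step 6. [r4c2∈{2}] only 2 remains possible at r4c2. So r4c2=2.
Step 7. [r3c4∈{1}] r3c4's peers cover all but 1. So r3c4=1.
Step 8. [r1c1∈{4}] nothing but 4 survives at r1c1. So r1c1=4.

Answer: 4 3 1 2 / 2 1 4 3 / 3 4 2 1 / 1 2 3 4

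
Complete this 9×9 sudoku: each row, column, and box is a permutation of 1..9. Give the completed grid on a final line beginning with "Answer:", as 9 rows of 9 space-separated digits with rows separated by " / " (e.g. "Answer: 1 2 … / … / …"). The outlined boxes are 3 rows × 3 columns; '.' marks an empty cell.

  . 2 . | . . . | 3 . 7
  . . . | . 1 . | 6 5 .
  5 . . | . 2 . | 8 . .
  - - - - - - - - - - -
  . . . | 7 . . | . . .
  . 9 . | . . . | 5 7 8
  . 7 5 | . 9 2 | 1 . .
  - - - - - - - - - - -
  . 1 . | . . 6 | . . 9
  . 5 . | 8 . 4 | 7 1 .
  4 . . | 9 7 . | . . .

Step 1. [r6c1∈{3,6,8}] across row 6, 8 lands solely at r6c1. So r6c1=8.
Step 2. [r8c5∈{3}] r8c5 has the single candidate 3, so r8c5=3.
Step 3. [r9c7∈{2}] r9c7 has the single candidate 2, so r9c7=2.
Step 4. [r5c4∈{1,3,4,6}] r5c4 is the only open cell in col 4 admitting 1, so r5c4=1.
Step 5. [r4c8∈{2,3,4,6,9}] across col 8, 2 lands solely at r4c8, so r4c8=2.
Step 6. [r8c9∈{6}] r8c9's peers cover all but 6. So r8c9=6.
Step 7. [r5c6∈{3}] nothing but 3 survives at r5c6 ⇒ r5c6=3.
Step 8. [r7c5∈{5}] r7c5's peers cover all but 5. So r7c5=5.
Step 9. [r6c8∈{3,4,6}] col 8 places 6 nowhere but r6c8 ⇒ r6c8=6.
Step 10. [r6c4∈{4}] r6c4 has the single candidate 4. So r6c4=4.
Step 11. [r5c3∈{2,4,6}] across row 5, 4 lands solely at r5c3 ⇒ r5c3=4.
Step 12. [r2c4∈{3}] r2c4 is down to just 3. So r2c4=3.
Step 13. [r3c4∈{6}] r3c4 has the single candidate 6 ⇒ r3c4=6.
Step 14. [r5c1∈{2,6}] 2 has one home in row 5: r5c1. So r5c1=2.
Step 15. [r8c1∈{9}] r8c1 is down to just 9, so r8c1=9.
Step 16. [r2c1∈{7}] only 7 remains possible at r2c1 ⇒ r2c1=7.
Step 17. [r7c1∈{3}] r7c1 has the single candidate 3 ⇒ r7c1=3.
Step 18. [r3c9∈{1,4}] col 9 places 1 nowhere but r3c9 ⇒ r3c9=1.
Step 19. [r9c8∈{3,8}] 3 has one home in col 8: r9c8. So r9c8=3.
Step 20. [r7c8∈{4,8}] 8 has one home in col 8: r7c8 ⇒ r7c8=8.
Step 21. [r1c5∈{4,8}] across col 5, 4 lands solely at r1c5. So r1c5=4.
Step 22. [r3c8∈{4,9}] col 8 places 4 nowhere but r3c8. So r3c8=4.
Step 23. [r4c6∈{5,8}] row 4 places 5 nowhere but r4c6. So r4c6=5.
Step 24. [r3c2∈{3}] r3c2 is down to just 3, so r3c2=3.
Step 25. [r4c2∈{6}] r4c2's peers cover all but 6. So r4c2=6.
Step 26. [r3c3∈{9}] r3c3's peers cover all but 9. So r3c3=9.
Step 27. [r2c3∈{8}] nothing but 8 survives at r2c3 ⇒ r2c3=8.
Step 28. [r4c9∈{3,4}] in col 9, 4 fits only at r4c9. So r4c9=4.
Step 29. [r4c1∈{1}] r4c1's peers cover all but 1. So r4c1=1.
Step 30. [r1c8∈{9}] r1c8's peers cover all but 9. So r1c8=9.
Step 31. [r8c3∈{2}] r8c3 has the single candidate 2 ⇒ r8c3=2.
Step 32. [r9c3∈{6}] r9c3 has the single candidate 6 ⇒ r9c3=6.
Step 33. [r4c5∈{8}] only 8 remains possible at r4c5 ⇒ r4c5=8.
Step 34. [r6c9∈{3}] r6c9's peers cover all but 3, so r6c9=3.
Step 35. [r7c4∈{2}] r7c4 has the single candidate 2 ⇒ r7c4=2.
Step 36. [r9c9∈{5}] nothing but 5 survives at r9c9. So r9c9=5.
Step 37. [r1c1∈{6}] r1c1 has the single candidate 6. So r1c1=6.
Step 38. [r2c9∈{2}] r2c9 is down to just 2. So r2c9=2.
Step 39. [r1c6∈{8}] r1c6's peers cover all but 8, so r1c6=8.
Step 40. [r2c6∈{9}] r2c6 has the single candidate 9. So r2c6=9.
Step 41. [r1c4∈{5}] r1c4's peers cover all but 5 ⇒ r1c4=5.
Step 42. [r1c3∈{1}] r1c3's peers cover all but 1 ⇒ r1c3=1.
Step 43. [r2c2∈{4}] r2c2 is down to just 4. So r2c2=4.
Step 44. [r5c5∈{6}] r5c5's peers cover all but 6. So r5c5=6.
Step 45. [r3c6∈{7}] only 7 remains possible at r3c6, so r3c6=7.
Step 46. [r7c3∈{7}] nothing but 7 survives at r7c3 ⇒ r7c3=7.
Step 47. [r4c7∈{9}] nothing but 9 survives at r4c7 ⇒ r4c7=9.
Step 48. [r9c2∈{8}] r9c2 is down to just 8 ⇒ r9c2=8.
Step 49. [r9c6∈{1}] nothing but 1 survives at r9c6 ⇒ r9c6=1.
Step 50. [r4c3∈{3}] nothing but 3 survives at r4c3 ⇒ r4c3=3.
Step 51. [r7c7∈{4}] r7c7 has the single candidate 4 ⇒ r7c7=4.

Answer: 6 2 1 5 4 8 3 9 7 / 7 4 8 3 1 9 6 5 2 / 5 3 9 6 2 7 8 4 1 / 1 6 3 7 8 5 9 2 4 / 2 9 4 1 6 3 5 7 8 / 8 7 5 4 9 2 1 6 3 / 3 1 7 2 5 6 4 8 9 / 9 5 2 8 3 4 7 1 6 / 4 8 6 9 7 1 2 3 5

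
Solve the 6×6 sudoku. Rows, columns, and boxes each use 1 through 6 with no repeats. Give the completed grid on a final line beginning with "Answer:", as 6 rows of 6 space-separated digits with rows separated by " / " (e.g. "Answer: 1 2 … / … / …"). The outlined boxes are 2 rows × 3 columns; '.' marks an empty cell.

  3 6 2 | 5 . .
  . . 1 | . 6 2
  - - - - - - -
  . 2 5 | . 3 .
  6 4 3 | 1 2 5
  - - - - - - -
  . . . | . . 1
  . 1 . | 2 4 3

Step 1. [r6c1∈{5}] r6c1's peers cover all but 5 ⇒ r6c1=5.
Step 2. [r1c6∈{4}] only 4 remains possible at r1c6, so r1c6=4.
Step 3. [r5c3∈{4,6}] across col 3, 4 lands solely at r5c3 ⇒ r5c3=4.
Step 4. [r3c6∈{6}] only 6 remains possible at r3c6, so r3c6=6.
Step 5. [r6c3∈{6}] r6c3 has the single candidate 6 ⇒ r6c3=6.
Step 6. [r5c1∈{2}] r5c1 is down to just 2, so r5c1=2.
Step 7. [r3c4∈{4}] r3c4's peers cover all but 4, so r3c4=4.
Step 8. [r2c2∈{5}] nothing but 5 survives at r2c2, so r2c2=5.
Step 9. [r5c2∈{3}] r5c2 has the single candidate 3. So r5c2=3.
Step 10. [r2c4∈{3}] r2c4 is down to just 3 ⇒ r2c4=3.
Step 11. [r3c1∈{1}] r3c1 has the single candidate 1 ⇒ r3c1=1.
Step 12. [r2c1∈{4}] r2c1's peers cover all but 4 ⇒ r2c1=4.
Step 13. [r5c4∈{6}] r5c4 has the single candidate 6 ⇒ r5c4=6.
Step 14. [r1c5∈{1}] only 1 remains possible at r1c5. So r1c5=1.
Step 15. [r5c5∈{5}] r5c5 has the single candidate 5, so r5c5=5.

Answer: 3 6 2 5 1 4 / 4 5 1 3 6 2 / 1 2 5 4 3 6 / 6 4 3 1 2 5 / 2 3 4 6 5 1 / 5 1 6 2 4 3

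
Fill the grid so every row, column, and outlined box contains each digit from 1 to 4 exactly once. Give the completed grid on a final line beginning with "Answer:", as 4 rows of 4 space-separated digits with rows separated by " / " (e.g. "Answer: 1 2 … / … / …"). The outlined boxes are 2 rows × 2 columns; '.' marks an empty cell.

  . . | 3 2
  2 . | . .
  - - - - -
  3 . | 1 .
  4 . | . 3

Step 1. [r4c2∈{1,2}] r4c2 is the only open cell in row 4 admitting 1. So r4c2=1.
Step 2. [r2c3∈{4}] r2c3 is down to just 4. So r2c3=4.
Step 3. [r2c2∈{3}] r2c2 is down to just 3 ⇒ r2c2=3.
Step 4. [r1c1∈{1}] r1c1 has the single candidate 1, so r1c1=1.
Step 5. [r3c2∈{2}] r3c2 has the single candidate 2. So r3c2=2.
Step 6. [r4c3∈{2}] only 2 remains possible at r4c3, so r4c3=2.
Step 7. [r3c4∈{4}] only 4 remains possible at r3c4 ⇒ r3c4=4.
Step 8. [r1c2∈{4}] r1c2 is down to just 4. So r1c2=4.
Step 9. [r2c4∈{1}] nothing but 1 survives at r2c4, so r2c4=1.

Answer: 1 4 3 2 / 2 3 4 1 / 3 2 1 4 / 4 1 2 3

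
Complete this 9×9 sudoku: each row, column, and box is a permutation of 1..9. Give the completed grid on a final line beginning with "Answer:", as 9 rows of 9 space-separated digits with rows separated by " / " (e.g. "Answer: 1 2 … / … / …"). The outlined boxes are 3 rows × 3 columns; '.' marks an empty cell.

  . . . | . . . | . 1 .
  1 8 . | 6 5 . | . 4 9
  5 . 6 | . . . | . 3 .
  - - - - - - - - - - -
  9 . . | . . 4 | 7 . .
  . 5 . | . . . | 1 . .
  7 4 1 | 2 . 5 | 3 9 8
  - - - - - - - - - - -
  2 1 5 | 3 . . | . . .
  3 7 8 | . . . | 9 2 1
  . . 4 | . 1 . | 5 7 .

Step 1. [r1c3∈{2,3,7,9}] across col 3, 9 lands solely at r1c3, so r1c3=9.
Step 2. [r3c2∈{2}] r3c2 has the single candidate 2 ⇒ r3c2=2.
Step 3. [r1c5∈{2,3,4,7,8}] r1c5 is the only open cell in col 5 admitting 2, so r1c5=2.
Step 4. [r5c8∈{6}] nothing but 6 survives at r5c8 ⇒ r5c8=6.
Step 5. [r3c7∈{8}] only 8 remains possible at r3c7 ⇒ r3c7=8.
Step 6. [r8c6∈{6}] nothing but 6 survives at r8c6 ⇒ r8c6=6.
Step 7. [r3c9∈{7}] only 7 remains possible at r3c9 ⇒ r3c9=7.
Step 8. [r5c1∈{8}] only 8 remains possible at r5c1. So r5c1=8.
Step 9. [r1c2∈{3}] r1c2's peers cover all but 3, so r1c2=3.
Step 10. [r9c2∈{6,9}] in col 2, 9 fits only at r9c2 ⇒ r9c2=9.
Step 11. [r9c4∈{8}] r9c4 is down to just 8, so r9c4=8.
Step 12. [r7c7∈{4,6}] in col 7, 4 fits only at r7c7, so r7c7=4.
Step 13. [r7c9∈{6}] only 6 remains possible at r7c9, so r7c9=6.
Step 14. [r2c6∈{3,7}] in row 2, 3 fits only at r2c6, so r2c6=3.
Step 15. [r3c6∈{1,9}] in col 6, 1 fits only at r3c6. So r3c6=1.
Step 16. [r4c5∈{3,6,8}] r4c5 is the only open cell in row 4 admitting 8 ⇒ r4c5=8.
Step 17. [r5c5∈{3,7,9}] r5c5 is the only open cell in col 5 admitting 3 ⇒ r5c5=3.
Step 18. [r5c3∈{2}] only 2 remains possible at r5c3 ⇒ r5c3=2.
Step 19. [r7c5∈{7,9}] col 5 places 7 nowhere but r7c5 ⇒ r7c5=7.
Step 20. [r8c5∈{4}] r8c5 is down to just 4 ⇒ r8c5=4.
Step 21. [r3c4∈{4,9}] row 3 places 4 nowhere but r3c4, so r3c4=4.
Step 22. [r1c4∈{7}] only 7 remains possible at r1c4, so r1c4=7.
Step 23. [r1c9∈{5}] r1c9 has the single candidate 5. So r1c9=5.
Step 24. [r5c4∈{9}] r5c4's peers cover all but 9. So r5c4=9.
Step 25. [r9c6∈{2}] r9c6 is down to just 2 ⇒ r9c6=2.
Step 26. [r8c4∈{5}] r8c4 has the single candidate 5, so r8c4=5.
Step 27. [r2c3∈{7}] r2c3's peers cover all but 7, so r2c3=7.
Step 28. [r5c6∈{7}] r5c6 has the single candidate 7, so r5c6=7.
Step 29. [r4c8∈{5}] r4c8's peers cover all but 5, so r4c8=5.
Step 30. [r5c9∈{4}] r5c9 has the single candidate 4, so r5c9=4.
Step 31. [r9c9∈{3}] r9c9's peers cover all but 3. So r9c9=3.
Step 32. [r4c9∈{2}] r4c9 has the single candidate 2. So r4c9=2.
Step 33. [r2c7∈{2}] r2c7 is down to just 2. So r2c7=2.
Step 34. [r1c6∈{8}] r1c6 has the single candidate 8, so r1c6=8.
Step 35. [r7c6∈{9}] only 9 remains possible at r7c6, so r7c6=9.
Step 36. [r3c5∈{9}] nothing but 9 survives at r3c5. So r3c5=9.
Step 37. [r1c1∈{4}] r1c1 is down to just 4 ⇒ r1c1=4.
Step 38. [r4c2∈{6}] r4c2 is down to just 6 ⇒ r4c2=6.
Step 39. [r9c1∈{6}] r9c1's peers cover all but 6 ⇒ r9c1=6.
Step 40. [r4c3∈{3}] r4c3 is down to just 3 ⇒ r4c3=3.
Step 41. [r1c7∈{6}] r1c7's peers cover all but 6, so r1c7=6.
Step 42. [r6c5∈{6}] r6c5 has the single candidate 6. So r6c5=6.
Step 43. [r7c8∈{8}] r7c8's peers cover all but 8. So r7c8=8.
Step 44. [r4c4∈{1}] only 1 remains possible at r4c4. So r4c4=1.

Answer: 4 3 9 7 2 8 6 1 5 / 1 8 7 6 5 3 2 4 9 / 5 2 6 4 9 1 8 3 7 / 9 6 3 1 8 4 7 5 2 / 8 5 2 9 3 7 1 6 4 / 7 4 1 2 6 5 3 9 8 / 2 1 5 3 7 9 4 8 6 / 3 7 8 5 4 6 9 2 1 / 6 9 4 8 1 2 5 7 3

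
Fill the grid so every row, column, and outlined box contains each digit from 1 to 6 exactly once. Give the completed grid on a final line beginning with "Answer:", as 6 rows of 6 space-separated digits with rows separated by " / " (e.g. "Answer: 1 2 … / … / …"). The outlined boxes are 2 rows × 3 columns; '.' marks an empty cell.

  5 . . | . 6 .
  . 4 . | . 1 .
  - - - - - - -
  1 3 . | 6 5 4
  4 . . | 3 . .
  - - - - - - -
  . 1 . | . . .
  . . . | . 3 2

Step 1. [r1c2∈{2}] only 2 remains possible at r1c2, so r1c2=2.
Step 2. [r6c1∈{6}] r6c1 is down to just 6 ⇒ r6c1=6.
Step 3. [r6c2∈{5}] r6c2's peers cover all but 5. So r6c2=5.
Step 4. [r2c1∈{3}] only 3 remains possible at r2c1 ⇒ r2c1=3.
Step 5. [r5c5∈{4}] nothing but 4 survives at r5c5 ⇒ r5c5=4.
Step 6. [r3c3∈{2}] r3c3 has the single candidate 2. So r3c3=2.
Step 7. [r5c4∈{5}] r5c4 is down to just 5. So r5c4=5.
Step 8. [r4c3∈{5,6}] row 4 places 5 nowhere but r4c3. So r4c3=5.
Step 9. [r2c6∈{5}] r2c6 has the single candidate 5 ⇒ r2c6=5.
Step 10. [r6c3∈{4}] r6c3's peers cover all but 4 ⇒ r6c3=4.
Step 11. [r5c1∈{2}] only 2 remains possible at r5c1, so r5c1=2.
Step 12. [r5c3∈{3}] nothing but 3 survives at r5c3 ⇒ r5c3=3.
Step 13. [r2c3∈{6}] r2c3 has the single candidate 6. So r2c3=6.
Step 14. [r4c2∈{6}] nothing but 6 survives at r4c2 ⇒ r4c2=6.
Step 15. [r5c6∈{6}] only 6 remains possible at r5c6 ⇒ r5c6=6.
Step 16. [r4c5∈{2}] r4c5's peers cover all but 2, so r4c5=2.
Step 17. [r1c4∈{4}] nothing but 4 survives at r1c4, so r1c4=4.
Step 18. [r6c4∈{1}] r6c4 is down to just 1 ⇒ r6c4=1.
Step 19. [r2c4∈{2}] only 2 remains possible at r2c4, so r2c4=2.
Step 20. [r1c3∈{1}] only 1 remains possible at r1c3, so r1c3=1.
Step 21. [r4c6∈{1}] r4c6's peers cover all but 1 ⇒ r4c6=1.
Step 22. [r1c6∈{3}] r1c6's peers cover all but 3. So r1c6=3.

Answer: 5 2 1 4 6 3 / 3 4 6 2 1 5 / 1 3 2 6 5 4 / 4 6 5 3 2 1 / 2 1 3 5 4 6 / 6 5 4 1 3 2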